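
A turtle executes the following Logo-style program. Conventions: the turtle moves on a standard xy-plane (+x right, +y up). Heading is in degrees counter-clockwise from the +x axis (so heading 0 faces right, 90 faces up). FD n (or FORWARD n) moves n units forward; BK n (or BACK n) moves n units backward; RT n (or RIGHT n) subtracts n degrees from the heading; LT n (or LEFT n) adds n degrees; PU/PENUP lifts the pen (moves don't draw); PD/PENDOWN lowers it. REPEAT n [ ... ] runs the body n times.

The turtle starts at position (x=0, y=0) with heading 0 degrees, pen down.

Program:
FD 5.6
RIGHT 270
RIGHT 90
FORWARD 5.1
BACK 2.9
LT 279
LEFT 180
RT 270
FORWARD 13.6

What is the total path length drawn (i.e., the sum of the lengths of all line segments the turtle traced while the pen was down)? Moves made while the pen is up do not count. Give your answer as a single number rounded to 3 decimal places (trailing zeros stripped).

Executing turtle program step by step:
Start: pos=(0,0), heading=0, pen down
FD 5.6: (0,0) -> (5.6,0) [heading=0, draw]
RT 270: heading 0 -> 90
RT 90: heading 90 -> 0
FD 5.1: (5.6,0) -> (10.7,0) [heading=0, draw]
BK 2.9: (10.7,0) -> (7.8,0) [heading=0, draw]
LT 279: heading 0 -> 279
LT 180: heading 279 -> 99
RT 270: heading 99 -> 189
FD 13.6: (7.8,0) -> (-5.633,-2.128) [heading=189, draw]
Final: pos=(-5.633,-2.128), heading=189, 4 segment(s) drawn

Segment lengths:
  seg 1: (0,0) -> (5.6,0), length = 5.6
  seg 2: (5.6,0) -> (10.7,0), length = 5.1
  seg 3: (10.7,0) -> (7.8,0), length = 2.9
  seg 4: (7.8,0) -> (-5.633,-2.128), length = 13.6
Total = 27.2

Answer: 27.2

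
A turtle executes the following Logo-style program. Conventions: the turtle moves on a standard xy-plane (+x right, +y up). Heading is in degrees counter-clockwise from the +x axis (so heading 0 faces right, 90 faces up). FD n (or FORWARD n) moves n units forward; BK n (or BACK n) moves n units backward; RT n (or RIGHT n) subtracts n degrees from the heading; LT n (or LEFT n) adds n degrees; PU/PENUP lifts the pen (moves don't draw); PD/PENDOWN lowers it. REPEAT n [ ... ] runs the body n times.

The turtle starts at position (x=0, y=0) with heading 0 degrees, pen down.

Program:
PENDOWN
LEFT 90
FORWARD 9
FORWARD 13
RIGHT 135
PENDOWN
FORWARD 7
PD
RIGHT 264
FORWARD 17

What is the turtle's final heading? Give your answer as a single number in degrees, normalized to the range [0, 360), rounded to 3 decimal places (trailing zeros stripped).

Executing turtle program step by step:
Start: pos=(0,0), heading=0, pen down
PD: pen down
LT 90: heading 0 -> 90
FD 9: (0,0) -> (0,9) [heading=90, draw]
FD 13: (0,9) -> (0,22) [heading=90, draw]
RT 135: heading 90 -> 315
PD: pen down
FD 7: (0,22) -> (4.95,17.05) [heading=315, draw]
PD: pen down
RT 264: heading 315 -> 51
FD 17: (4.95,17.05) -> (15.648,30.262) [heading=51, draw]
Final: pos=(15.648,30.262), heading=51, 4 segment(s) drawn

Answer: 51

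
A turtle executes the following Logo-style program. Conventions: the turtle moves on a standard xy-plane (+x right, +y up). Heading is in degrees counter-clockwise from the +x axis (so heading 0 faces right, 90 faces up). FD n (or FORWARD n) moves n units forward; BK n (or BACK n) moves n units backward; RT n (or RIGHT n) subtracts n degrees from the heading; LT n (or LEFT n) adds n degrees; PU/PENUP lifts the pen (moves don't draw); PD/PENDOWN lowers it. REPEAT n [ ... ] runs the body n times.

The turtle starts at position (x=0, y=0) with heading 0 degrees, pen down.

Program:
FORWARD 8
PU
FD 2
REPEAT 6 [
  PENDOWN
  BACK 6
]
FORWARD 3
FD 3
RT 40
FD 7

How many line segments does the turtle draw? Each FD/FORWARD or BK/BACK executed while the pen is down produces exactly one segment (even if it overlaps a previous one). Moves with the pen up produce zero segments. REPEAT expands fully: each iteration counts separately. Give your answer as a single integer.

Executing turtle program step by step:
Start: pos=(0,0), heading=0, pen down
FD 8: (0,0) -> (8,0) [heading=0, draw]
PU: pen up
FD 2: (8,0) -> (10,0) [heading=0, move]
REPEAT 6 [
  -- iteration 1/6 --
  PD: pen down
  BK 6: (10,0) -> (4,0) [heading=0, draw]
  -- iteration 2/6 --
  PD: pen down
  BK 6: (4,0) -> (-2,0) [heading=0, draw]
  -- iteration 3/6 --
  PD: pen down
  BK 6: (-2,0) -> (-8,0) [heading=0, draw]
  -- iteration 4/6 --
  PD: pen down
  BK 6: (-8,0) -> (-14,0) [heading=0, draw]
  -- iteration 5/6 --
  PD: pen down
  BK 6: (-14,0) -> (-20,0) [heading=0, draw]
  -- iteration 6/6 --
  PD: pen down
  BK 6: (-20,0) -> (-26,0) [heading=0, draw]
]
FD 3: (-26,0) -> (-23,0) [heading=0, draw]
FD 3: (-23,0) -> (-20,0) [heading=0, draw]
RT 40: heading 0 -> 320
FD 7: (-20,0) -> (-14.638,-4.5) [heading=320, draw]
Final: pos=(-14.638,-4.5), heading=320, 10 segment(s) drawn
Segments drawn: 10

Answer: 10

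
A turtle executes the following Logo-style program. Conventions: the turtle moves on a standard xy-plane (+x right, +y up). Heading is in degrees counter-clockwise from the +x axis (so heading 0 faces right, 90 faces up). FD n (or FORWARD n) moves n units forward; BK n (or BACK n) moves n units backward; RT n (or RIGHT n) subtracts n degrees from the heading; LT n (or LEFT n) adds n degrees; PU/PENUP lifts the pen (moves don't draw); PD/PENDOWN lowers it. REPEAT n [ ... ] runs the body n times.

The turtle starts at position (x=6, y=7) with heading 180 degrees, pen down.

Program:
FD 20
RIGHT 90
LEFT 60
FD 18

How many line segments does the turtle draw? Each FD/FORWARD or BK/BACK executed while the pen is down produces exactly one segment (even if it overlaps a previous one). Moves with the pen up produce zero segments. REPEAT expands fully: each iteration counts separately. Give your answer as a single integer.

Executing turtle program step by step:
Start: pos=(6,7), heading=180, pen down
FD 20: (6,7) -> (-14,7) [heading=180, draw]
RT 90: heading 180 -> 90
LT 60: heading 90 -> 150
FD 18: (-14,7) -> (-29.588,16) [heading=150, draw]
Final: pos=(-29.588,16), heading=150, 2 segment(s) drawn
Segments drawn: 2

Answer: 2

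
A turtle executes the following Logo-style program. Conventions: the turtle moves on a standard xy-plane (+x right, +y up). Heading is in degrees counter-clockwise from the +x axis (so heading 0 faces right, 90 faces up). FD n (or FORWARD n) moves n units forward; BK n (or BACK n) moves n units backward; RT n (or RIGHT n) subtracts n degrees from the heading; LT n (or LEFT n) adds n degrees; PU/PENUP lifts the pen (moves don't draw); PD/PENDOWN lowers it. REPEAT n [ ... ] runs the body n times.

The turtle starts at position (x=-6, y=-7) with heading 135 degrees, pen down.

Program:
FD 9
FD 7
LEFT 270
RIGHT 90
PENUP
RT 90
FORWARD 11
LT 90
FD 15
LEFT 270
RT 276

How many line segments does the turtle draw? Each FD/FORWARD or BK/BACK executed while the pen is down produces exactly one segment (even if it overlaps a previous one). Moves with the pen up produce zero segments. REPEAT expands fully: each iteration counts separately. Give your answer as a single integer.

Executing turtle program step by step:
Start: pos=(-6,-7), heading=135, pen down
FD 9: (-6,-7) -> (-12.364,-0.636) [heading=135, draw]
FD 7: (-12.364,-0.636) -> (-17.314,4.314) [heading=135, draw]
LT 270: heading 135 -> 45
RT 90: heading 45 -> 315
PU: pen up
RT 90: heading 315 -> 225
FD 11: (-17.314,4.314) -> (-25.092,-3.464) [heading=225, move]
LT 90: heading 225 -> 315
FD 15: (-25.092,-3.464) -> (-14.485,-14.071) [heading=315, move]
LT 270: heading 315 -> 225
RT 276: heading 225 -> 309
Final: pos=(-14.485,-14.071), heading=309, 2 segment(s) drawn
Segments drawn: 2

Answer: 2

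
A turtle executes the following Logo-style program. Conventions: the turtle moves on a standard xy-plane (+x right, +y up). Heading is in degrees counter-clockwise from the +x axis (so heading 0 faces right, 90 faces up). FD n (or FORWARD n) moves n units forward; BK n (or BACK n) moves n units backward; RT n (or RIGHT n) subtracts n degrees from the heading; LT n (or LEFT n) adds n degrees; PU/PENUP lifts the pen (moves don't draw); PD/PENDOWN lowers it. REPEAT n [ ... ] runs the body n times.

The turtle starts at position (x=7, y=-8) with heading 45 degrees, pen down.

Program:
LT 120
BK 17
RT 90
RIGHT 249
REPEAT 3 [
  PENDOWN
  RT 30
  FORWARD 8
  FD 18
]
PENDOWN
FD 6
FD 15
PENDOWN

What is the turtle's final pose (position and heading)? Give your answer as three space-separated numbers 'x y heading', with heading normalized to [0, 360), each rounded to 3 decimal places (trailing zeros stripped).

Executing turtle program step by step:
Start: pos=(7,-8), heading=45, pen down
LT 120: heading 45 -> 165
BK 17: (7,-8) -> (23.421,-12.4) [heading=165, draw]
RT 90: heading 165 -> 75
RT 249: heading 75 -> 186
REPEAT 3 [
  -- iteration 1/3 --
  PD: pen down
  RT 30: heading 186 -> 156
  FD 8: (23.421,-12.4) -> (16.112,-9.146) [heading=156, draw]
  FD 18: (16.112,-9.146) -> (-0.331,-1.825) [heading=156, draw]
  -- iteration 2/3 --
  PD: pen down
  RT 30: heading 156 -> 126
  FD 8: (-0.331,-1.825) -> (-5.034,4.647) [heading=126, draw]
  FD 18: (-5.034,4.647) -> (-15.614,19.21) [heading=126, draw]
  -- iteration 3/3 --
  PD: pen down
  RT 30: heading 126 -> 96
  FD 8: (-15.614,19.21) -> (-16.45,27.166) [heading=96, draw]
  FD 18: (-16.45,27.166) -> (-18.332,45.067) [heading=96, draw]
]
PD: pen down
FD 6: (-18.332,45.067) -> (-18.959,51.034) [heading=96, draw]
FD 15: (-18.959,51.034) -> (-20.527,65.952) [heading=96, draw]
PD: pen down
Final: pos=(-20.527,65.952), heading=96, 9 segment(s) drawn

Answer: -20.527 65.952 96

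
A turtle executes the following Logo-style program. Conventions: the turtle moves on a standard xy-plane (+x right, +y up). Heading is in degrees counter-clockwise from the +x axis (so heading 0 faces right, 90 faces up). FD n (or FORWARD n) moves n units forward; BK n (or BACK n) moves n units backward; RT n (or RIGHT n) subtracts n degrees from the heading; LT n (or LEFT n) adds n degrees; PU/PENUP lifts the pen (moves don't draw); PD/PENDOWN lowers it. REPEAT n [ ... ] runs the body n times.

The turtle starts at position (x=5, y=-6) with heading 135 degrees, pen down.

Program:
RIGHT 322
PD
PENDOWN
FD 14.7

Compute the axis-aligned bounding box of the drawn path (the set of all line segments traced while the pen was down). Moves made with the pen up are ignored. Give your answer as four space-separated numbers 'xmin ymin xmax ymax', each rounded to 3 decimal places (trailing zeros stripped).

Executing turtle program step by step:
Start: pos=(5,-6), heading=135, pen down
RT 322: heading 135 -> 173
PD: pen down
PD: pen down
FD 14.7: (5,-6) -> (-9.59,-4.209) [heading=173, draw]
Final: pos=(-9.59,-4.209), heading=173, 1 segment(s) drawn

Segment endpoints: x in {-9.59, 5}, y in {-6, -4.209}
xmin=-9.59, ymin=-6, xmax=5, ymax=-4.209

Answer: -9.59 -6 5 -4.209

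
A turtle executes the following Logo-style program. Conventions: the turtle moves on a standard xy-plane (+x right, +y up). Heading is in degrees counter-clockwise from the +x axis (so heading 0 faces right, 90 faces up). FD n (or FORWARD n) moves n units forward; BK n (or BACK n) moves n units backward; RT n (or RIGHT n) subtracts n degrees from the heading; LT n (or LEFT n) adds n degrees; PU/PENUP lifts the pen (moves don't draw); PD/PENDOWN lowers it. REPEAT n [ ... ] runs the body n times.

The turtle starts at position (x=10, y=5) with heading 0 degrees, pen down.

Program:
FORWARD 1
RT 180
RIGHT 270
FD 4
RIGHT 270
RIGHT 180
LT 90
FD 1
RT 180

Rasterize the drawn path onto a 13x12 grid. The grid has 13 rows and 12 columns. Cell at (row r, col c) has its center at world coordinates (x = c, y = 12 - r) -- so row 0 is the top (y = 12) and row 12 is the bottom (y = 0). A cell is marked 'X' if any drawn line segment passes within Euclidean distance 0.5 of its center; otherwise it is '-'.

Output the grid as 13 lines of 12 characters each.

Answer: ------------
------------
------------
------------
------------
------------
------------
----------XX
-----------X
-----------X
-----------X
-----------X
-----------X

Derivation:
Segment 0: (10,5) -> (11,5)
Segment 1: (11,5) -> (11,1)
Segment 2: (11,1) -> (11,0)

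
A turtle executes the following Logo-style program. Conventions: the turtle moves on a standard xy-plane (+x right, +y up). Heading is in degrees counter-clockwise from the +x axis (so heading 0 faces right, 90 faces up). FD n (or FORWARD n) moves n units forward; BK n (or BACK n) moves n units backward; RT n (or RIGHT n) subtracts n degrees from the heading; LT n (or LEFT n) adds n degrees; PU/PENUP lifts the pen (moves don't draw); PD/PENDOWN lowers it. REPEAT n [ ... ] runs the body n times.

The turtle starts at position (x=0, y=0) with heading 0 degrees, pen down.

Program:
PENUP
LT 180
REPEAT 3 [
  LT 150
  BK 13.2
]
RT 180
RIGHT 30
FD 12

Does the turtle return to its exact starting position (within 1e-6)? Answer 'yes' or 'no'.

Answer: no

Derivation:
Executing turtle program step by step:
Start: pos=(0,0), heading=0, pen down
PU: pen up
LT 180: heading 0 -> 180
REPEAT 3 [
  -- iteration 1/3 --
  LT 150: heading 180 -> 330
  BK 13.2: (0,0) -> (-11.432,6.6) [heading=330, move]
  -- iteration 2/3 --
  LT 150: heading 330 -> 120
  BK 13.2: (-11.432,6.6) -> (-4.832,-4.832) [heading=120, move]
  -- iteration 3/3 --
  LT 150: heading 120 -> 270
  BK 13.2: (-4.832,-4.832) -> (-4.832,8.368) [heading=270, move]
]
RT 180: heading 270 -> 90
RT 30: heading 90 -> 60
FD 12: (-4.832,8.368) -> (1.168,18.761) [heading=60, move]
Final: pos=(1.168,18.761), heading=60, 0 segment(s) drawn

Start position: (0, 0)
Final position: (1.168, 18.761)
Distance = 18.797; >= 1e-6 -> NOT closed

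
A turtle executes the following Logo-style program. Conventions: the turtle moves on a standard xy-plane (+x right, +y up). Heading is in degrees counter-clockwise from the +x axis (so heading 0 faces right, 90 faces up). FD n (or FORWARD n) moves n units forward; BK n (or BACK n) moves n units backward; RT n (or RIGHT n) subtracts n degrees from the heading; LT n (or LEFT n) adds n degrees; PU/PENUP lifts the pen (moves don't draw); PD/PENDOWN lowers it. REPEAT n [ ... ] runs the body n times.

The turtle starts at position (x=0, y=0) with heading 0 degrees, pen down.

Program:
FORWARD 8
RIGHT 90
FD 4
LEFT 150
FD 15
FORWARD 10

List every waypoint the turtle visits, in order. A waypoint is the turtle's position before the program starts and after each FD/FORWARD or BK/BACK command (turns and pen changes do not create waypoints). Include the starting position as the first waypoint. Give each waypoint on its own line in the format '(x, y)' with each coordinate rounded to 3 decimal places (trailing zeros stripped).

Executing turtle program step by step:
Start: pos=(0,0), heading=0, pen down
FD 8: (0,0) -> (8,0) [heading=0, draw]
RT 90: heading 0 -> 270
FD 4: (8,0) -> (8,-4) [heading=270, draw]
LT 150: heading 270 -> 60
FD 15: (8,-4) -> (15.5,8.99) [heading=60, draw]
FD 10: (15.5,8.99) -> (20.5,17.651) [heading=60, draw]
Final: pos=(20.5,17.651), heading=60, 4 segment(s) drawn
Waypoints (5 total):
(0, 0)
(8, 0)
(8, -4)
(15.5, 8.99)
(20.5, 17.651)

Answer: (0, 0)
(8, 0)
(8, -4)
(15.5, 8.99)
(20.5, 17.651)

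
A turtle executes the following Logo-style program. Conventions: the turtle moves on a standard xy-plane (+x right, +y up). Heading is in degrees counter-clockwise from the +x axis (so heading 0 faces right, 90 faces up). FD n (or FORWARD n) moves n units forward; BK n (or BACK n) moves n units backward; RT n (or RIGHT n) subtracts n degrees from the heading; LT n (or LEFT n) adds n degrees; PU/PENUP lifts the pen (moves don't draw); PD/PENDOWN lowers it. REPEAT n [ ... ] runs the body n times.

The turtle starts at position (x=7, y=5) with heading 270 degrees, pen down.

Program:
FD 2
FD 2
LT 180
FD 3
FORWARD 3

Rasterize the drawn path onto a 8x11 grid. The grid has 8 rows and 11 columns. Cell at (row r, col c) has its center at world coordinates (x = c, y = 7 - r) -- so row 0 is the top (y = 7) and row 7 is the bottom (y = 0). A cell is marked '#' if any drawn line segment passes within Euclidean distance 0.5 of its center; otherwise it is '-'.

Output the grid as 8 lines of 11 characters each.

Answer: -------#---
-------#---
-------#---
-------#---
-------#---
-------#---
-------#---
-----------

Derivation:
Segment 0: (7,5) -> (7,3)
Segment 1: (7,3) -> (7,1)
Segment 2: (7,1) -> (7,4)
Segment 3: (7,4) -> (7,7)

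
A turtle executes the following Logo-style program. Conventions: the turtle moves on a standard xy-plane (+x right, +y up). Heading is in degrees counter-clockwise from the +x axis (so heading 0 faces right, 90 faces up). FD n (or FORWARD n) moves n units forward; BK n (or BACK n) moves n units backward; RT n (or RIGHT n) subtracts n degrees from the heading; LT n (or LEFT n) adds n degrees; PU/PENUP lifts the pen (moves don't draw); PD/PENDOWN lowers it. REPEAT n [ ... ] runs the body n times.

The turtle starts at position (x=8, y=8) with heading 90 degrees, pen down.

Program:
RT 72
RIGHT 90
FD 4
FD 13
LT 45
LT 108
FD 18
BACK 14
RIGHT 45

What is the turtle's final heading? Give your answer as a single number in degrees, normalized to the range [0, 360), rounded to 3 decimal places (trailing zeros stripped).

Executing turtle program step by step:
Start: pos=(8,8), heading=90, pen down
RT 72: heading 90 -> 18
RT 90: heading 18 -> 288
FD 4: (8,8) -> (9.236,4.196) [heading=288, draw]
FD 13: (9.236,4.196) -> (13.253,-8.168) [heading=288, draw]
LT 45: heading 288 -> 333
LT 108: heading 333 -> 81
FD 18: (13.253,-8.168) -> (16.069,9.61) [heading=81, draw]
BK 14: (16.069,9.61) -> (13.879,-4.217) [heading=81, draw]
RT 45: heading 81 -> 36
Final: pos=(13.879,-4.217), heading=36, 4 segment(s) drawn

Answer: 36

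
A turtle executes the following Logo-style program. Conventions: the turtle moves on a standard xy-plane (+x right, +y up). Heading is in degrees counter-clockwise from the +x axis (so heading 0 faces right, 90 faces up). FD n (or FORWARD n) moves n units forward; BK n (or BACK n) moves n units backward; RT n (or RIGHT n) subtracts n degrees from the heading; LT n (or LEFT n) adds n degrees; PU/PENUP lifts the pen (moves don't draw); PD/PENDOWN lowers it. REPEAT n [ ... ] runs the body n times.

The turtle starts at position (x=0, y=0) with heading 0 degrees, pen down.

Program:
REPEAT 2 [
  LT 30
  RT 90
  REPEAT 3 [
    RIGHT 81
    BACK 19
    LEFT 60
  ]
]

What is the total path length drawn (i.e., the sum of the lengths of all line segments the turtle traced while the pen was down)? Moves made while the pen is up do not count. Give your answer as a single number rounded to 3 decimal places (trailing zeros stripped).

Executing turtle program step by step:
Start: pos=(0,0), heading=0, pen down
REPEAT 2 [
  -- iteration 1/2 --
  LT 30: heading 0 -> 30
  RT 90: heading 30 -> 300
  REPEAT 3 [
    -- iteration 1/3 --
    RT 81: heading 300 -> 219
    BK 19: (0,0) -> (14.766,11.957) [heading=219, draw]
    LT 60: heading 219 -> 279
    -- iteration 2/3 --
    RT 81: heading 279 -> 198
    BK 19: (14.766,11.957) -> (32.836,17.828) [heading=198, draw]
    LT 60: heading 198 -> 258
    -- iteration 3/3 --
    RT 81: heading 258 -> 177
    BK 19: (32.836,17.828) -> (51.81,16.834) [heading=177, draw]
    LT 60: heading 177 -> 237
  ]
  -- iteration 2/2 --
  LT 30: heading 237 -> 267
  RT 90: heading 267 -> 177
  REPEAT 3 [
    -- iteration 1/3 --
    RT 81: heading 177 -> 96
    BK 19: (51.81,16.834) -> (53.796,-2.062) [heading=96, draw]
    LT 60: heading 96 -> 156
    -- iteration 2/3 --
    RT 81: heading 156 -> 75
    BK 19: (53.796,-2.062) -> (48.878,-20.414) [heading=75, draw]
    LT 60: heading 75 -> 135
    -- iteration 3/3 --
    RT 81: heading 135 -> 54
    BK 19: (48.878,-20.414) -> (37.71,-35.786) [heading=54, draw]
    LT 60: heading 54 -> 114
  ]
]
Final: pos=(37.71,-35.786), heading=114, 6 segment(s) drawn

Segment lengths:
  seg 1: (0,0) -> (14.766,11.957), length = 19
  seg 2: (14.766,11.957) -> (32.836,17.828), length = 19
  seg 3: (32.836,17.828) -> (51.81,16.834), length = 19
  seg 4: (51.81,16.834) -> (53.796,-2.062), length = 19
  seg 5: (53.796,-2.062) -> (48.878,-20.414), length = 19
  seg 6: (48.878,-20.414) -> (37.71,-35.786), length = 19
Total = 114

Answer: 114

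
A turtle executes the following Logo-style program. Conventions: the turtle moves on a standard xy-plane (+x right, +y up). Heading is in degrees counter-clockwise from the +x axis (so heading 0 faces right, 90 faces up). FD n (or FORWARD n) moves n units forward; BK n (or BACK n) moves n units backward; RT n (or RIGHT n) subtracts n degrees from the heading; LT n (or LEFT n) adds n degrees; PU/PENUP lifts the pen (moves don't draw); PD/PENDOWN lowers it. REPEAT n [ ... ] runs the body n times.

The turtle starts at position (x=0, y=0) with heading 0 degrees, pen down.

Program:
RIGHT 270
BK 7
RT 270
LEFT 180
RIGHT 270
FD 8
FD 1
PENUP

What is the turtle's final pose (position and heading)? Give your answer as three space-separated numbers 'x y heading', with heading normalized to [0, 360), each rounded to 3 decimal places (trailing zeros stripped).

Executing turtle program step by step:
Start: pos=(0,0), heading=0, pen down
RT 270: heading 0 -> 90
BK 7: (0,0) -> (0,-7) [heading=90, draw]
RT 270: heading 90 -> 180
LT 180: heading 180 -> 0
RT 270: heading 0 -> 90
FD 8: (0,-7) -> (0,1) [heading=90, draw]
FD 1: (0,1) -> (0,2) [heading=90, draw]
PU: pen up
Final: pos=(0,2), heading=90, 3 segment(s) drawn

Answer: 0 2 90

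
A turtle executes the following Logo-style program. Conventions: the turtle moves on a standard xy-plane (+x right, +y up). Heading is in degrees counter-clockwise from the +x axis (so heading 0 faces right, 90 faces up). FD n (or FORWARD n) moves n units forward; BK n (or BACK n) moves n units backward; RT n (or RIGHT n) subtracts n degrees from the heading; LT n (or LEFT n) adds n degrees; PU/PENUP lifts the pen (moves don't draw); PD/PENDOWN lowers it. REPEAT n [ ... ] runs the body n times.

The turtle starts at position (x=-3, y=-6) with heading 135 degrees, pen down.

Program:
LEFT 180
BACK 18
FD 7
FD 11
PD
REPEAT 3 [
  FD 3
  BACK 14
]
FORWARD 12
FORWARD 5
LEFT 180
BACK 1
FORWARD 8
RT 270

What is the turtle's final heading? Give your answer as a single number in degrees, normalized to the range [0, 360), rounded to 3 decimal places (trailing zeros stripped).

Executing turtle program step by step:
Start: pos=(-3,-6), heading=135, pen down
LT 180: heading 135 -> 315
BK 18: (-3,-6) -> (-15.728,6.728) [heading=315, draw]
FD 7: (-15.728,6.728) -> (-10.778,1.778) [heading=315, draw]
FD 11: (-10.778,1.778) -> (-3,-6) [heading=315, draw]
PD: pen down
REPEAT 3 [
  -- iteration 1/3 --
  FD 3: (-3,-6) -> (-0.879,-8.121) [heading=315, draw]
  BK 14: (-0.879,-8.121) -> (-10.778,1.778) [heading=315, draw]
  -- iteration 2/3 --
  FD 3: (-10.778,1.778) -> (-8.657,-0.343) [heading=315, draw]
  BK 14: (-8.657,-0.343) -> (-18.556,9.556) [heading=315, draw]
  -- iteration 3/3 --
  FD 3: (-18.556,9.556) -> (-16.435,7.435) [heading=315, draw]
  BK 14: (-16.435,7.435) -> (-26.335,17.335) [heading=315, draw]
]
FD 12: (-26.335,17.335) -> (-17.849,8.849) [heading=315, draw]
FD 5: (-17.849,8.849) -> (-14.314,5.314) [heading=315, draw]
LT 180: heading 315 -> 135
BK 1: (-14.314,5.314) -> (-13.607,4.607) [heading=135, draw]
FD 8: (-13.607,4.607) -> (-19.263,10.263) [heading=135, draw]
RT 270: heading 135 -> 225
Final: pos=(-19.263,10.263), heading=225, 13 segment(s) drawn

Answer: 225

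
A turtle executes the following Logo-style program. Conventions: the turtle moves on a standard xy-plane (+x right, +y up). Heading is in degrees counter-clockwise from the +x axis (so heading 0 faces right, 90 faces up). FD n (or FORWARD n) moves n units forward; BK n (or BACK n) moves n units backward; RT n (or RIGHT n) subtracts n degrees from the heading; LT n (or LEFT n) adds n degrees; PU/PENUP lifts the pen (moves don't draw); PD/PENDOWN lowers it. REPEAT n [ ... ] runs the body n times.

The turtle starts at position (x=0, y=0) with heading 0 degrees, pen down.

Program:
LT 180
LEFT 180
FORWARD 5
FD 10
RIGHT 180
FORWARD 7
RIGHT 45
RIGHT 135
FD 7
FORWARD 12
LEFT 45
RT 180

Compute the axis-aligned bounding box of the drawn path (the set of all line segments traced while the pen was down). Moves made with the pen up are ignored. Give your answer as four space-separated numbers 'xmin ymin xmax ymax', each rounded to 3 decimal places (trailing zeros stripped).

Answer: 0 0 27 0

Derivation:
Executing turtle program step by step:
Start: pos=(0,0), heading=0, pen down
LT 180: heading 0 -> 180
LT 180: heading 180 -> 0
FD 5: (0,0) -> (5,0) [heading=0, draw]
FD 10: (5,0) -> (15,0) [heading=0, draw]
RT 180: heading 0 -> 180
FD 7: (15,0) -> (8,0) [heading=180, draw]
RT 45: heading 180 -> 135
RT 135: heading 135 -> 0
FD 7: (8,0) -> (15,0) [heading=0, draw]
FD 12: (15,0) -> (27,0) [heading=0, draw]
LT 45: heading 0 -> 45
RT 180: heading 45 -> 225
Final: pos=(27,0), heading=225, 5 segment(s) drawn

Segment endpoints: x in {0, 5, 8, 15, 27}, y in {0, 0, 0, 0}
xmin=0, ymin=0, xmax=27, ymax=0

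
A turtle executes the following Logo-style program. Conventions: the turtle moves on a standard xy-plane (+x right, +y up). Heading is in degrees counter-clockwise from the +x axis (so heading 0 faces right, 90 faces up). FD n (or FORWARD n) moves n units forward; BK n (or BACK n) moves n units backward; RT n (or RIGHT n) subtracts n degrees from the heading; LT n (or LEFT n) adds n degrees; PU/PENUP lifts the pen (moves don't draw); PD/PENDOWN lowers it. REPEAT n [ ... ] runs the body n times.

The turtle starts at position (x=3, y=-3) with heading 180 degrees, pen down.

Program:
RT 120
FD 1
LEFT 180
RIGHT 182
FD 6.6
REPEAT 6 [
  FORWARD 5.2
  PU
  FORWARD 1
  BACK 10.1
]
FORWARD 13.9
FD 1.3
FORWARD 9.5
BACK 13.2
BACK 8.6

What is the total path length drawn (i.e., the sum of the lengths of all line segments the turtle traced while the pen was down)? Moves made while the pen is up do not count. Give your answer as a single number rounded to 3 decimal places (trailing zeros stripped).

Executing turtle program step by step:
Start: pos=(3,-3), heading=180, pen down
RT 120: heading 180 -> 60
FD 1: (3,-3) -> (3.5,-2.134) [heading=60, draw]
LT 180: heading 60 -> 240
RT 182: heading 240 -> 58
FD 6.6: (3.5,-2.134) -> (6.997,3.463) [heading=58, draw]
REPEAT 6 [
  -- iteration 1/6 --
  FD 5.2: (6.997,3.463) -> (9.753,7.873) [heading=58, draw]
  PU: pen up
  FD 1: (9.753,7.873) -> (10.283,8.721) [heading=58, move]
  BK 10.1: (10.283,8.721) -> (4.931,0.156) [heading=58, move]
  -- iteration 2/6 --
  FD 5.2: (4.931,0.156) -> (7.686,4.566) [heading=58, move]
  PU: pen up
  FD 1: (7.686,4.566) -> (8.216,5.414) [heading=58, move]
  BK 10.1: (8.216,5.414) -> (2.864,-3.152) [heading=58, move]
  -- iteration 3/6 --
  FD 5.2: (2.864,-3.152) -> (5.62,1.258) [heading=58, move]
  PU: pen up
  FD 1: (5.62,1.258) -> (6.15,2.106) [heading=58, move]
  BK 10.1: (6.15,2.106) -> (0.797,-6.459) [heading=58, move]
  -- iteration 4/6 --
  FD 5.2: (0.797,-6.459) -> (3.553,-2.049) [heading=58, move]
  PU: pen up
  FD 1: (3.553,-2.049) -> (4.083,-1.201) [heading=58, move]
  BK 10.1: (4.083,-1.201) -> (-1.269,-9.766) [heading=58, move]
  -- iteration 5/6 --
  FD 5.2: (-1.269,-9.766) -> (1.486,-5.357) [heading=58, move]
  PU: pen up
  FD 1: (1.486,-5.357) -> (2.016,-4.509) [heading=58, move]
  BK 10.1: (2.016,-4.509) -> (-3.336,-13.074) [heading=58, move]
  -- iteration 6/6 --
  FD 5.2: (-3.336,-13.074) -> (-0.58,-8.664) [heading=58, move]
  PU: pen up
  FD 1: (-0.58,-8.664) -> (-0.05,-7.816) [heading=58, move]
  BK 10.1: (-0.05,-7.816) -> (-5.403,-16.381) [heading=58, move]
]
FD 13.9: (-5.403,-16.381) -> (1.963,-4.593) [heading=58, move]
FD 1.3: (1.963,-4.593) -> (2.652,-3.491) [heading=58, move]
FD 9.5: (2.652,-3.491) -> (7.686,4.566) [heading=58, move]
BK 13.2: (7.686,4.566) -> (0.691,-6.629) [heading=58, move]
BK 8.6: (0.691,-6.629) -> (-3.866,-13.922) [heading=58, move]
Final: pos=(-3.866,-13.922), heading=58, 3 segment(s) drawn

Segment lengths:
  seg 1: (3,-3) -> (3.5,-2.134), length = 1
  seg 2: (3.5,-2.134) -> (6.997,3.463), length = 6.6
  seg 3: (6.997,3.463) -> (9.753,7.873), length = 5.2
Total = 12.8

Answer: 12.8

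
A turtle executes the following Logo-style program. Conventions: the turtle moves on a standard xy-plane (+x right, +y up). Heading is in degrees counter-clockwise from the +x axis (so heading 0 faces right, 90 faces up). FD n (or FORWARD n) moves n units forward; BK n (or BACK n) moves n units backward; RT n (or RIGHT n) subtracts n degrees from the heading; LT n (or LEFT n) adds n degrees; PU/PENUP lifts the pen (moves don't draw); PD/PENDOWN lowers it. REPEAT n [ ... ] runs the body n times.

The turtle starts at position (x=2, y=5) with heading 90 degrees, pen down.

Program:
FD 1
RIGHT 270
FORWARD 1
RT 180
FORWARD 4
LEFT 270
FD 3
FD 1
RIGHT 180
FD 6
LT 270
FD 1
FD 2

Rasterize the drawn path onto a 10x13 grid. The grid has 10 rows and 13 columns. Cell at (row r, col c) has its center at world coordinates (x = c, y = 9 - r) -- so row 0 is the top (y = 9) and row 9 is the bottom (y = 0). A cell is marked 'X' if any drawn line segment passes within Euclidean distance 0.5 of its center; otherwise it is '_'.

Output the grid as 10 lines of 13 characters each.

Segment 0: (2,5) -> (2,6)
Segment 1: (2,6) -> (1,6)
Segment 2: (1,6) -> (5,6)
Segment 3: (5,6) -> (5,3)
Segment 4: (5,3) -> (5,2)
Segment 5: (5,2) -> (5,8)
Segment 6: (5,8) -> (6,8)
Segment 7: (6,8) -> (8,8)

Answer: _____________
_____XXXX____
_____X_______
_XXXXX_______
__X__X_______
_____X_______
_____X_______
_____X_______
_____________
_____________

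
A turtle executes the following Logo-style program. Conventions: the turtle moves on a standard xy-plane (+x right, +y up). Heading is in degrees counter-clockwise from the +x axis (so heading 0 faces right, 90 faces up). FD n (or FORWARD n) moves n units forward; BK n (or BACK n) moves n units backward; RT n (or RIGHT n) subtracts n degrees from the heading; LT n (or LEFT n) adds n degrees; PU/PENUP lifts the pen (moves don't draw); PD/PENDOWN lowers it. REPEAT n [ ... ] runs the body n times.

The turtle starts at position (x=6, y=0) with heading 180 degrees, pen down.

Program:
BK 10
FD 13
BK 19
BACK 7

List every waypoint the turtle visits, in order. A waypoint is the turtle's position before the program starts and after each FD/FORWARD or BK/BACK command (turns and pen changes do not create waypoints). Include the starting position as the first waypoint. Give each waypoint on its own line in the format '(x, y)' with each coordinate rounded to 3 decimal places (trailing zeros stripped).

Executing turtle program step by step:
Start: pos=(6,0), heading=180, pen down
BK 10: (6,0) -> (16,0) [heading=180, draw]
FD 13: (16,0) -> (3,0) [heading=180, draw]
BK 19: (3,0) -> (22,0) [heading=180, draw]
BK 7: (22,0) -> (29,0) [heading=180, draw]
Final: pos=(29,0), heading=180, 4 segment(s) drawn
Waypoints (5 total):
(6, 0)
(16, 0)
(3, 0)
(22, 0)
(29, 0)

Answer: (6, 0)
(16, 0)
(3, 0)
(22, 0)
(29, 0)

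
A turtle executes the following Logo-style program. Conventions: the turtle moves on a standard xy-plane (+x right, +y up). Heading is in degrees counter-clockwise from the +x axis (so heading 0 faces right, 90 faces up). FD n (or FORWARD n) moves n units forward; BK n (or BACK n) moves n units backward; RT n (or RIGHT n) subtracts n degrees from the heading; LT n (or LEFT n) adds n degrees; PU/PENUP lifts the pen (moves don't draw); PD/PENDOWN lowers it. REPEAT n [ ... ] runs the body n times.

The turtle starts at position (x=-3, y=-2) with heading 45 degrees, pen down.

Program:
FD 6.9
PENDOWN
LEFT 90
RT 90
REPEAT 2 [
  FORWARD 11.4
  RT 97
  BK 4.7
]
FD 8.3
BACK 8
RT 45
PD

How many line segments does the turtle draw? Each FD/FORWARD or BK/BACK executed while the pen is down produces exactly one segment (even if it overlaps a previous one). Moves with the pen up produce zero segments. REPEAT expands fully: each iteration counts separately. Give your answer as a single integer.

Executing turtle program step by step:
Start: pos=(-3,-2), heading=45, pen down
FD 6.9: (-3,-2) -> (1.879,2.879) [heading=45, draw]
PD: pen down
LT 90: heading 45 -> 135
RT 90: heading 135 -> 45
REPEAT 2 [
  -- iteration 1/2 --
  FD 11.4: (1.879,2.879) -> (9.94,10.94) [heading=45, draw]
  RT 97: heading 45 -> 308
  BK 4.7: (9.94,10.94) -> (7.046,14.644) [heading=308, draw]
  -- iteration 2/2 --
  FD 11.4: (7.046,14.644) -> (14.065,5.66) [heading=308, draw]
  RT 97: heading 308 -> 211
  BK 4.7: (14.065,5.66) -> (18.094,8.081) [heading=211, draw]
]
FD 8.3: (18.094,8.081) -> (10.979,3.806) [heading=211, draw]
BK 8: (10.979,3.806) -> (17.837,7.927) [heading=211, draw]
RT 45: heading 211 -> 166
PD: pen down
Final: pos=(17.837,7.927), heading=166, 7 segment(s) drawn
Segments drawn: 7

Answer: 7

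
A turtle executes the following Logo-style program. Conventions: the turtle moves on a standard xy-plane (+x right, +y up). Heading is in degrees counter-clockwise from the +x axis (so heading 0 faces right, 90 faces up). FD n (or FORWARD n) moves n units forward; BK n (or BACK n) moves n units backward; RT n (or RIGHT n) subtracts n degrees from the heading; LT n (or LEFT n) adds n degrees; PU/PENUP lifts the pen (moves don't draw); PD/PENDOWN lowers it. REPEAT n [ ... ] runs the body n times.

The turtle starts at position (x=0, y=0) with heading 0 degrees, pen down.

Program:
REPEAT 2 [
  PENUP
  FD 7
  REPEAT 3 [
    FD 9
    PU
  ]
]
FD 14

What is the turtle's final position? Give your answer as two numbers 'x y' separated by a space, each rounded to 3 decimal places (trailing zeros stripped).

Answer: 82 0

Derivation:
Executing turtle program step by step:
Start: pos=(0,0), heading=0, pen down
REPEAT 2 [
  -- iteration 1/2 --
  PU: pen up
  FD 7: (0,0) -> (7,0) [heading=0, move]
  REPEAT 3 [
    -- iteration 1/3 --
    FD 9: (7,0) -> (16,0) [heading=0, move]
    PU: pen up
    -- iteration 2/3 --
    FD 9: (16,0) -> (25,0) [heading=0, move]
    PU: pen up
    -- iteration 3/3 --
    FD 9: (25,0) -> (34,0) [heading=0, move]
    PU: pen up
  ]
  -- iteration 2/2 --
  PU: pen up
  FD 7: (34,0) -> (41,0) [heading=0, move]
  REPEAT 3 [
    -- iteration 1/3 --
    FD 9: (41,0) -> (50,0) [heading=0, move]
    PU: pen up
    -- iteration 2/3 --
    FD 9: (50,0) -> (59,0) [heading=0, move]
    PU: pen up
    -- iteration 3/3 --
    FD 9: (59,0) -> (68,0) [heading=0, move]
    PU: pen up
  ]
]
FD 14: (68,0) -> (82,0) [heading=0, move]
Final: pos=(82,0), heading=0, 0 segment(s) drawn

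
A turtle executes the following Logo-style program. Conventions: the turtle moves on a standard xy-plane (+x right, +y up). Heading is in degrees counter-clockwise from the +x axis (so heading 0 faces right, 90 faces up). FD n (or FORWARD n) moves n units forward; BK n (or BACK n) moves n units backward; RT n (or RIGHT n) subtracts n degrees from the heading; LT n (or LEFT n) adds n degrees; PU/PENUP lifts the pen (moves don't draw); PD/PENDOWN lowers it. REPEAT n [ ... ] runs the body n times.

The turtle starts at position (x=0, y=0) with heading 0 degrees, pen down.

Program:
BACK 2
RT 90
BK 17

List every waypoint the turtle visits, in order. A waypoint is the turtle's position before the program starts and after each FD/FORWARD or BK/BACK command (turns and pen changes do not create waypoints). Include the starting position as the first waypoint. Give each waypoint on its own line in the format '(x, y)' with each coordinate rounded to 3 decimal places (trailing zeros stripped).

Answer: (0, 0)
(-2, 0)
(-2, 17)

Derivation:
Executing turtle program step by step:
Start: pos=(0,0), heading=0, pen down
BK 2: (0,0) -> (-2,0) [heading=0, draw]
RT 90: heading 0 -> 270
BK 17: (-2,0) -> (-2,17) [heading=270, draw]
Final: pos=(-2,17), heading=270, 2 segment(s) drawn
Waypoints (3 total):
(0, 0)
(-2, 0)
(-2, 17)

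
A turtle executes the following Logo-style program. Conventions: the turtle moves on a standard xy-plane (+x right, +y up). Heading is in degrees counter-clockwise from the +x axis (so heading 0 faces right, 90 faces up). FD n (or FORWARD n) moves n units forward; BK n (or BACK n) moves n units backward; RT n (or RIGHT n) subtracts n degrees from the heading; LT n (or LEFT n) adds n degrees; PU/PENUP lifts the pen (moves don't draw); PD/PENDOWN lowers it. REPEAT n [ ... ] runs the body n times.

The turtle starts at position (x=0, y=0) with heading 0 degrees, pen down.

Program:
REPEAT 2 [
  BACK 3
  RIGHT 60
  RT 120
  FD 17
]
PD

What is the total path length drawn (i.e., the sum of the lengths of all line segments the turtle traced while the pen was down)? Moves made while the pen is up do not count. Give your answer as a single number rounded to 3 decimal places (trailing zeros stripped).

Executing turtle program step by step:
Start: pos=(0,0), heading=0, pen down
REPEAT 2 [
  -- iteration 1/2 --
  BK 3: (0,0) -> (-3,0) [heading=0, draw]
  RT 60: heading 0 -> 300
  RT 120: heading 300 -> 180
  FD 17: (-3,0) -> (-20,0) [heading=180, draw]
  -- iteration 2/2 --
  BK 3: (-20,0) -> (-17,0) [heading=180, draw]
  RT 60: heading 180 -> 120
  RT 120: heading 120 -> 0
  FD 17: (-17,0) -> (0,0) [heading=0, draw]
]
PD: pen down
Final: pos=(0,0), heading=0, 4 segment(s) drawn

Segment lengths:
  seg 1: (0,0) -> (-3,0), length = 3
  seg 2: (-3,0) -> (-20,0), length = 17
  seg 3: (-20,0) -> (-17,0), length = 3
  seg 4: (-17,0) -> (0,0), length = 17
Total = 40

Answer: 40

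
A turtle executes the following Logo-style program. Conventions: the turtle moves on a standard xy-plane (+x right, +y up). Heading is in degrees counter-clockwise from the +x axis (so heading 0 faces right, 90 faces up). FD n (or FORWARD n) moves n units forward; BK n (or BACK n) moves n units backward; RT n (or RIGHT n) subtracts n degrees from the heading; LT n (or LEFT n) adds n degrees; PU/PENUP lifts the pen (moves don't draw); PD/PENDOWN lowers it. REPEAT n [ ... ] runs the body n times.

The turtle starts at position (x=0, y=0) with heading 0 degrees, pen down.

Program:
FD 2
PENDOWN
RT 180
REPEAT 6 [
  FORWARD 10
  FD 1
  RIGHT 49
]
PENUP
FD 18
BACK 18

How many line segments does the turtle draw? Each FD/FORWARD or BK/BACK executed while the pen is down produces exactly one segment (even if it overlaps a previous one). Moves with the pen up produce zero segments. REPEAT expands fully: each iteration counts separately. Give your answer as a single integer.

Executing turtle program step by step:
Start: pos=(0,0), heading=0, pen down
FD 2: (0,0) -> (2,0) [heading=0, draw]
PD: pen down
RT 180: heading 0 -> 180
REPEAT 6 [
  -- iteration 1/6 --
  FD 10: (2,0) -> (-8,0) [heading=180, draw]
  FD 1: (-8,0) -> (-9,0) [heading=180, draw]
  RT 49: heading 180 -> 131
  -- iteration 2/6 --
  FD 10: (-9,0) -> (-15.561,7.547) [heading=131, draw]
  FD 1: (-15.561,7.547) -> (-16.217,8.302) [heading=131, draw]
  RT 49: heading 131 -> 82
  -- iteration 3/6 --
  FD 10: (-16.217,8.302) -> (-14.825,18.204) [heading=82, draw]
  FD 1: (-14.825,18.204) -> (-14.686,19.195) [heading=82, draw]
  RT 49: heading 82 -> 33
  -- iteration 4/6 --
  FD 10: (-14.686,19.195) -> (-6.299,24.641) [heading=33, draw]
  FD 1: (-6.299,24.641) -> (-5.46,25.186) [heading=33, draw]
  RT 49: heading 33 -> 344
  -- iteration 5/6 --
  FD 10: (-5.46,25.186) -> (4.152,22.429) [heading=344, draw]
  FD 1: (4.152,22.429) -> (5.114,22.154) [heading=344, draw]
  RT 49: heading 344 -> 295
  -- iteration 6/6 --
  FD 10: (5.114,22.154) -> (9.34,13.091) [heading=295, draw]
  FD 1: (9.34,13.091) -> (9.762,12.184) [heading=295, draw]
  RT 49: heading 295 -> 246
]
PU: pen up
FD 18: (9.762,12.184) -> (2.441,-4.259) [heading=246, move]
BK 18: (2.441,-4.259) -> (9.762,12.184) [heading=246, move]
Final: pos=(9.762,12.184), heading=246, 13 segment(s) drawn
Segments drawn: 13

Answer: 13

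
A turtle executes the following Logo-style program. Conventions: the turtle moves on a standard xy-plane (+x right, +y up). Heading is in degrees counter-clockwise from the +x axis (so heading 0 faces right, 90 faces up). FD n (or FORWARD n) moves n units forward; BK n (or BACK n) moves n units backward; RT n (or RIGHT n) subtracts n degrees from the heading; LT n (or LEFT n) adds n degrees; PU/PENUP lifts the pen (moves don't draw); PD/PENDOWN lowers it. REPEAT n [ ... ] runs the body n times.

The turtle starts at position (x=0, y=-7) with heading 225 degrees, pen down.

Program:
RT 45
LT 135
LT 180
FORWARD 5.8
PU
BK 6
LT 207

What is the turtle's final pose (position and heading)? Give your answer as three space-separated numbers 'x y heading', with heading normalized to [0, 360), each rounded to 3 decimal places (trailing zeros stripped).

Answer: 0.141 -7.141 342

Derivation:
Executing turtle program step by step:
Start: pos=(0,-7), heading=225, pen down
RT 45: heading 225 -> 180
LT 135: heading 180 -> 315
LT 180: heading 315 -> 135
FD 5.8: (0,-7) -> (-4.101,-2.899) [heading=135, draw]
PU: pen up
BK 6: (-4.101,-2.899) -> (0.141,-7.141) [heading=135, move]
LT 207: heading 135 -> 342
Final: pos=(0.141,-7.141), heading=342, 1 segment(s) drawn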